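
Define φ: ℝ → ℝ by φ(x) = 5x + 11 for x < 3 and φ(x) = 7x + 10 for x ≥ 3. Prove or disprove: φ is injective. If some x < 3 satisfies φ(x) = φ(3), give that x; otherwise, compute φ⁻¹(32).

22/7

Both pieces are strictly increasing (slopes 5 and 7), so each is injective on its own interval.
The left piece maps (−∞, 3) onto (−∞, 26); the right piece maps [3, ∞) onto [31, ∞).
These images are disjoint, so no value is attained by both pieces. So φ is injective.
Because the two images are disjoint, no x < 3 has φ(x) = φ(3), so we compute φ⁻¹(32): 32 lies in [31, ∞), so solve 7x + 10 = 32: x = (32 − 10)/7 = 22/7.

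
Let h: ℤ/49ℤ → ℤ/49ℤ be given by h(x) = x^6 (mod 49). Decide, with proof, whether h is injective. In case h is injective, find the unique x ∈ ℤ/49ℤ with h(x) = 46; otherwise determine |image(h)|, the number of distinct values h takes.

8

h(3): Repeated squaring mod 49: 3^1 ≡ 3, 3^2 ≡ 3² = 9, 3^4 ≡ 9² = 81 ≡ 32. Since 6 = 4 + 2, 3^6 ≡ 32·9: 32·9 = 288 ≡ 43. So 3^6 ≡ 43 (mod 49).
h(5): Repeated squaring mod 49: 5^1 ≡ 5, 5^2 ≡ 5² = 25, 5^4 ≡ 25² = 625 ≡ 37. Since 6 = 4 + 2, 5^6 ≡ 37·25: 37·25 = 925 ≡ 43. So 5^6 ≡ 43 (mod 49).
So h(3) = h(5) = 43 while 3 ≠ 5, thus h is not injective.
Since h is not injective, we determine |image(h)|. Computing x^6 mod 49 for each x (by repeated squaring, reducing mod 49 at every step), the values h(0), h(1), …, h(48) are: 0, 1, 15, 43, 29, 43, 8, 0, 43, 36, 8, 15, 22, 15, 0, 36, 8, 22, 1, 1, 22, 0, 29, 29, 36, 36, 29, 29, 0, 22, 1, 1, 22, 8, 36, 0, 15, 22, 15, 8, 36, 43, 0, 8, 43, 29, 43, 15, 1.
The distinct values are {0, 1, 8, 15, 22, 29, 36, 43}; there are 8 of them.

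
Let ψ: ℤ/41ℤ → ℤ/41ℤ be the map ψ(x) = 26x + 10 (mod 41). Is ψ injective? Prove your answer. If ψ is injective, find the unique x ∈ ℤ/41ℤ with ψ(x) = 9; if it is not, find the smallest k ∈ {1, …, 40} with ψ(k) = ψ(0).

Suppose ψ(x_1) = ψ(x_2) in ℤ/41ℤ. Then 26x_1 + 10 ≡ 26x_2 + 10 (mod 41), hence 26(x_1 − x_2) ≡ 0 (mod 41).
Since gcd(26, 41) = 1, 26 is invertible modulo 41, so x_1 − x_2 ≡ 0 (mod 41), i.e. x_1 = x_2.
So ψ is injective.
We now compute 26⁻¹ mod 41 explicitly. Euclid's algorithm: 41 = 1·26 + 15, 26 = 1·15 + 11, 15 = 1·11 + 4, 11 = 2·4 + 3, 4 = 1·3 + 1; back-substituting gives 1 = 30·26 − 19·41, so 26⁻¹ ≡ 30 (mod 41).
Since ψ is injective, we find ψ⁻¹(9): we need 26x ≡ 9 − 10 ≡ 40 (mod 41). Using 26⁻¹ = 30: x ≡ 30·40 = 1200 = 29·41 + 11, so x = 11.
Check: ψ(11) = 26·11 + 10 = 296 = 7·41 + 9 ≡ 9 (mod 41).

11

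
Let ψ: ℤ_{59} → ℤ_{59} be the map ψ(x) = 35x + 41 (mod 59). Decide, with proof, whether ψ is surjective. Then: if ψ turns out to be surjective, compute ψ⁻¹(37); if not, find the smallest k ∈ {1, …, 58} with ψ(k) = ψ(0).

Since gcd(35, 59) = 1, 35 is invertible modulo 59. Euclid's algorithm: 59 = 1·35 + 24, 35 = 1·24 + 11, 24 = 2·11 + 2, 11 = 5·2 + 1; back-substituting gives 1 = 27·35 − 16·59, so 35⁻¹ ≡ 27 (mod 59).
Then y ↦ 27(y − 41) is a two-sided inverse to ψ, so every y ∈ ℤ_{59} has a preimage.
Thus ψ is surjective.
Since ψ is surjective, we compute ψ⁻¹(37): solve 35x + 41 ≡ 37 (mod 59), i.e. 35x ≡ 55 (mod 59).
Multiplying by 35⁻¹ = 27 gives x ≡ 27·55 = 1485 = 25·59 + 10 ≡ 10 (mod 59).
Check: ψ(10) = 35·10 + 41 = 391 = 6·59 + 37 ≡ 37 (mod 59).

10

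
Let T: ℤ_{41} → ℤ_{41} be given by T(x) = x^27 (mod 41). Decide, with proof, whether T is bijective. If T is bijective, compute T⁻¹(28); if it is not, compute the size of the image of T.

17

Since 41 is prime, the nonzero elements of ℤ_{41} form a cyclic group of order 40.
As gcd(27, 40) = 1, raising to the 27th power is a bijection on this group: if s^27 ≡ t^27 then (st^{−1})^27 = 1, and the only element of order dividing gcd(27, 40) = 1 is 1, so s = t.
With T(0) = 0 this makes T injective on all of ℤ_{41}, hence bijective (finite equal-size domain and codomain). In particular T is bijective.
Since T is bijective, we find the preimage of 28. The inverse of x ↦ x^27 on (ℤ_{41})^× is x ↦ x^3, because 27·3 = 81 = 2·40 + 1 ≡ 1 (mod 40) and x^{40} = 1 for x ≠ 0 (Fermat). So T⁻¹(28) = 28^3 mod 41.
Repeated squaring mod 41: 28^1 ≡ 28, 28^2 ≡ 28² = 784 ≡ 5. Since 3 = 2 + 1, 28^3 ≡ 5·28: 5·28 = 140 ≡ 17. So 28^3 ≡ 17 (mod 41).
Hence T⁻¹(28) = 17.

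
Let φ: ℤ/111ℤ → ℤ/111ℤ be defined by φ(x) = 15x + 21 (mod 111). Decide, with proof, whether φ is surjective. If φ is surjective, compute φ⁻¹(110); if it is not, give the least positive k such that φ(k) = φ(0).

Since gcd(15, 111) = 3, we have 15x ≡ 0 (mod 3) for all x, so φ(x) ≡ 0 (mod 3).
But 1 ≢ 0 (mod 3), so 1 ∈ ℤ/111ℤ has no preimage. So φ is not surjective.
Since φ is not surjective, we find the least positive k with φ(k) = φ(0): this means 15k ≡ 0 (mod 111), i.e. 111 ∣ 15k. Since gcd(15, 111) = 3, dividing through by 3 this holds exactly when 37 ∣ 5k, and as gcd(5, 37) = 1, exactly when 37 ∣ k.
The smallest positive such k is 37.

37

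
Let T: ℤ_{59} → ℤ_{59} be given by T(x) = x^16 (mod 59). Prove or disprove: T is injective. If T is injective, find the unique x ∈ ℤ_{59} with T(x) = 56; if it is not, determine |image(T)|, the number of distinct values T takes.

T(29): Repeated squaring mod 59: 29^1 ≡ 29, 29^2 ≡ 29² = 841 ≡ 15, 29^4 ≡ 15² = 225 ≡ 48, 29^8 ≡ 48² = 2304 ≡ 3, 29^16 ≡ 3² = 9. So 29^16 ≡ 9 (mod 59).
T(30): Repeated squaring mod 59: 30^1 ≡ 30, 30^2 ≡ 30² = 900 ≡ 15, 30^4 ≡ 15² = 225 ≡ 48, 30^8 ≡ 48² = 2304 ≡ 3, 30^16 ≡ 3² = 9. So 30^16 ≡ 9 (mod 59).
So T(29) = T(30) = 9 while 29 ≠ 30, hence T is not injective.
Since T is not injective, we determine |image(T)|. Computing x^16 mod 59 for each x (by repeated squaring, reducing mod 59 at every step), the values T(0), T(1), …, T(58) are: 0, 1, 46, 26, 51, 19, 16, 15, 45, 27, 48, 12, 28, 35, 41, 22, 5, 4, 3, 29, 25, 36, 21, 20, 49, 7, 17, 53, 57, 9, 9, 57, 53, 17, 7, 49, 20, 21, 36, 25, 29, 3, 4, 5, 22, 41, 35, 28, 12, 48, 27, 45, 15, 16, 19, 51, 26, 46, 1.
The distinct values are {0, 1, 3, 4, 5, 7, 9, 12, 15, 16, 17, 19, 20, 21, 22, 25, 26, 27, 28, 29, 35, 36, 41, 45, 46, 48, 49, 51, 53, 57}; there are 30 of them.

30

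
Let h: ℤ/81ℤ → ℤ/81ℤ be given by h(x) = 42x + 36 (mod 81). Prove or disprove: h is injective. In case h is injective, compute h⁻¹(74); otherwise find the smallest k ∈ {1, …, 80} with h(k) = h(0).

27

By definition, h is injective if h(u) = h(v) implies u = v.
We have gcd(42, 81) = 3 > 1. Taking u = 0 and v = 27: h(0) = 36 and h(27) = 42·27 + 36 = 1170 ≡ 36 (mod 81).
So h(0) = h(27) while 0 ≠ 27, hence h is not injective.
Since h is not injective, we find the least positive k with h(k) = h(0): this means 42k ≡ 0 (mod 81), i.e. 81 ∣ 42k. Since gcd(42, 81) = 3, dividing through by 3 this holds exactly when 27 ∣ 14k, and as gcd(14, 27) = 1, exactly when 27 ∣ k.
The smallest positive such k is 27.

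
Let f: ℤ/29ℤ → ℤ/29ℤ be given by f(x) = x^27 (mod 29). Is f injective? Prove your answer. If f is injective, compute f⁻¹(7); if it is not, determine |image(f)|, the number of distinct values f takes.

25

Since 29 is prime, the nonzero elements of ℤ/29ℤ form a cyclic group of order 28.
As gcd(27, 28) = 1, raising to the 27th power is a bijection on this group: if u^27 ≡ v^27 then (uv^{−1})^27 = 1, and the only element of order dividing gcd(27, 28) = 1 is 1, so u = v.
With f(0) = 0 this makes f injective on all of ℤ/29ℤ, hence bijective (finite equal-size domain and codomain). In particular f is injective.
Since f is injective, we find the preimage of 7. The inverse of x ↦ x^27 on (ℤ/29ℤ)^× is x ↦ x^27, because 27·27 = 729 = 26·28 + 1 ≡ 1 (mod 28) and x^{28} = 1 for x ≠ 0 (Fermat). So f⁻¹(7) = 7^27 mod 29.
Repeated squaring mod 29: 7^1 ≡ 7, 7^2 ≡ 7² = 49 ≡ 20, 7^4 ≡ 20² = 400 ≡ 23, 7^8 ≡ 23² = 529 ≡ 7, 7^16 ≡ 7² = 49 ≡ 20. Since 27 = 16 + 8 + 2 + 1, 7^27 ≡ 20·7·20·7: 20·7 = 140 ≡ 24, then 24·20 = 480 ≡ 16, then 16·7 = 112 ≡ 25. So 7^27 ≡ 25 (mod 29).
Hence f⁻¹(7) = 25.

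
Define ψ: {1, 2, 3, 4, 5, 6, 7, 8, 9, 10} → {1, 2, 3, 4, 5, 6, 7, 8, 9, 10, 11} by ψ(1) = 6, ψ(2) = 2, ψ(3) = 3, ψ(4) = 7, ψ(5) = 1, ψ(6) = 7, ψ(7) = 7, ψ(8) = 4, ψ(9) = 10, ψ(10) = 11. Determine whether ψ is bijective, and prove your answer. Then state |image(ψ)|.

ψ(4) = 7 = ψ(6) with 4 ≠ 6, so ψ is not injective, hence not bijective.
The image of ψ is {1, 2, 3, 4, 6, 7, 10, 11}, which has 8 elements.

8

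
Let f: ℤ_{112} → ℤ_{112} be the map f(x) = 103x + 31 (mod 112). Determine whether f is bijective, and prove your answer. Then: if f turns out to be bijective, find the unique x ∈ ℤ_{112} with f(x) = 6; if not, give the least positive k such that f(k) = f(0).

If f(x_1) = f(x_2), then 103x_1 ≡ 103x_2 (mod 112). Because gcd(103, 112) = 1, we may cancel 103 to get x_1 ≡ x_2 (mod 112).
We now compute 103⁻¹ mod 112 explicitly. Euclid's algorithm: 112 = 1·103 + 9, 103 = 11·9 + 4, 9 = 2·4 + 1; back-substituting gives 1 = 87·103 − 80·112, so 103⁻¹ ≡ 87 (mod 112).
For any y ∈ ℤ_{112}, x = 87(y − 31) mod 112 satisfies f(x) = 103·87(y − 31) + 31 ≡ y (since 103·87 ≡ 1 mod 112). So every y has a preimage.
Thus f is bijective.
Since f is bijective, we find f⁻¹(6): we need 103x ≡ 6 − 31 ≡ 87 (mod 112). Using 103⁻¹ = 87: x ≡ 87·87 = 7569 = 67·112 + 65, so x = 65.
Check: f(65) = 103·65 + 31 = 6726 = 60·112 + 6 ≡ 6 (mod 112).

65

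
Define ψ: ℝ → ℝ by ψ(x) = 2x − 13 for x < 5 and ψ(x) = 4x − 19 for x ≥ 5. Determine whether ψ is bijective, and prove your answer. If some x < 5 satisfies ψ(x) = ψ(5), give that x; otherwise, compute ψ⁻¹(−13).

0

Both pieces are strictly increasing (slopes 2 and 4), so each is injective on its own interval.
The left piece maps (−∞, 5) onto (−∞, −3); the right piece maps [5, ∞) onto [1, ∞).
The images leave a gap (−3 has no preimage), so ψ is not surjective, hence not bijective.
Because the two images are disjoint, no x < 5 has ψ(x) = ψ(5), so we compute ψ⁻¹(−13): −13 lies in (−∞, −3), so solve 2x − 13 = −13: x = (−13 + 13)/2 = 0.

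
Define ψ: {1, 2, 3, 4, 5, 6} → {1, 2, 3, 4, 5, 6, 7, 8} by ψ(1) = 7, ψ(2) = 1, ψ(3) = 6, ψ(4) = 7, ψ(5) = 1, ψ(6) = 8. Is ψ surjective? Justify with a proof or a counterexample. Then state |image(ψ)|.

4

No element maps to 2, so ψ is not surjective.
The image of ψ is {1, 6, 7, 8}, which has 4 elements.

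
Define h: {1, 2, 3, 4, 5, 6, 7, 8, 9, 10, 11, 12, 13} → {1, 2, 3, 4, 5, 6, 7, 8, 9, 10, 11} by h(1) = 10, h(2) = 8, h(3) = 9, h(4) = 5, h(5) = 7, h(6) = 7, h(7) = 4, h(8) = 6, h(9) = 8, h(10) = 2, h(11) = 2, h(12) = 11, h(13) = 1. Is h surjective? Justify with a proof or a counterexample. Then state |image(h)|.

10

No element maps to 3, so h is not surjective.
The image of h is {1, 2, 4, 5, 6, 7, 8, 9, 10, 11}, which has 10 elements.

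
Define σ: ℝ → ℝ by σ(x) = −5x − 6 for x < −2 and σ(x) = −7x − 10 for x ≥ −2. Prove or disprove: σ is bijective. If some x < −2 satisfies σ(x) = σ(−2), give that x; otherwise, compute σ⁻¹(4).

Both pieces are strictly decreasing (slopes −5 and −7), so each is injective on its own interval.
The left piece maps (−∞, −2) onto (4, ∞); the right piece maps [−2, ∞) onto (−∞, 4].
Since 4 = 4, the images partition ℝ: σ is injective and surjective, hence bijective.
Because the two images are disjoint, no x < −2 has σ(x) = σ(−2), so we compute σ⁻¹(4): 4 lies in (−∞, 4], so solve −7x − 10 = 4: x = (4 + 10)/(−7) = −2.

-2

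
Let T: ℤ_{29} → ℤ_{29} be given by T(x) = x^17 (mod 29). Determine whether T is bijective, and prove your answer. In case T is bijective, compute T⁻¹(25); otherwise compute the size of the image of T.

Since 29 is prime, the nonzero elements of ℤ_{29} form a cyclic group of order 28.
As gcd(17, 28) = 1, raising to the 17th power is a bijection on this group: if x_1^17 ≡ x_2^17 then (x_1x_2^{−1})^17 = 1, and the only element of order dividing gcd(17, 28) = 1 is 1, so x_1 = x_2.
With T(0) = 0 this makes T injective on all of ℤ_{29}, hence bijective (finite equal-size domain and codomain). In particular T is bijective.
Since T is bijective, we find the preimage of 25. The inverse of x ↦ x^17 on (ℤ_{29})^× is x ↦ x^5, because 17·5 = 85 = 3·28 + 1 ≡ 1 (mod 28) and x^{28} = 1 for x ≠ 0 (Fermat). So T⁻¹(25) = 25^5 mod 29.
Repeated squaring mod 29: 25^1 ≡ 25, 25^2 ≡ 25² = 625 ≡ 16, 25^4 ≡ 16² = 256 ≡ 24. Since 5 = 4 + 1, 25^5 ≡ 24·25: 24·25 = 600 ≡ 20. So 25^5 ≡ 20 (mod 29).
Hence T⁻¹(25) = 20.

20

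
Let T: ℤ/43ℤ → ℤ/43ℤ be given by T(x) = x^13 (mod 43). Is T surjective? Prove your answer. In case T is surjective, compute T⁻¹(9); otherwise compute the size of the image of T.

15

Since 43 is prime, the nonzero elements of ℤ/43ℤ form a cyclic group of order 42.
As gcd(13, 42) = 1, raising to the 13th power is a bijection on this group: if s^13 ≡ t^13 then (st^{−1})^13 = 1, and the only element of order dividing gcd(13, 42) = 1 is 1, so s = t.
With T(0) = 0 this makes T injective on all of ℤ/43ℤ, hence bijective (finite equal-size domain and codomain). In particular T is surjective.
Since T is surjective, we find the preimage of 9. The inverse of x ↦ x^13 on (ℤ/43ℤ)^× is x ↦ x^13, because 13·13 = 169 = 4·42 + 1 ≡ 1 (mod 42) and x^{42} = 1 for x ≠ 0 (Fermat). So T⁻¹(9) = 9^13 mod 43.
Repeated squaring mod 43: 9^1 ≡ 9, 9^2 ≡ 9² = 81 ≡ 38, 9^4 ≡ 38² = 1444 ≡ 25, 9^8 ≡ 25² = 625 ≡ 23. Since 13 = 8 + 4 + 1, 9^13 ≡ 23·25·9: 23·25 = 575 ≡ 16, then 16·9 = 144 ≡ 15. So 9^13 ≡ 15 (mod 43).
Hence T⁻¹(9) = 15.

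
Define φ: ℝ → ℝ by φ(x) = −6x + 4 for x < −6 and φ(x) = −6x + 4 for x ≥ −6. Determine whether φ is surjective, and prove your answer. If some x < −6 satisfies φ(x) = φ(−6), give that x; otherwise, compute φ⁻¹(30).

-13/3

Both pieces are strictly decreasing (slopes −6 and −6), so each is injective on its own interval.
The left piece maps (−∞, −6) onto (40, ∞); the right piece maps [−6, ∞) onto (−∞, 40].
These images together cover ℝ, so φ is surjective.
Because the two images are disjoint, no x < −6 has φ(x) = φ(−6), so we compute φ⁻¹(30): 30 lies in (−∞, 40], so solve −6x + 4 = 30: x = (30 − 4)/(−6) = −13/3.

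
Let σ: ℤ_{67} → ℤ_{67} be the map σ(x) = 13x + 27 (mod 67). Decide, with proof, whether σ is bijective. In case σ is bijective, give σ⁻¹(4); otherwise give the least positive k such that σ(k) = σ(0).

24

If σ(s) = σ(t), then 13s ≡ 13t (mod 67). Because gcd(13, 67) = 1, we may cancel 13 to get s ≡ t (mod 67).
We now compute 13⁻¹ mod 67 explicitly. Euclid's algorithm: 67 = 5·13 + 2, 13 = 6·2 + 1; back-substituting gives 1 = 31·13 − 6·67, so 13⁻¹ ≡ 31 (mod 67).
For any y ∈ ℤ_{67}, x = 31(y − 27) mod 67 satisfies σ(x) = 13·31(y − 27) + 27 ≡ y (since 13·31 ≡ 1 mod 67). So every y has a preimage.
Hence σ is bijective.
Since σ is bijective, we find σ⁻¹(4): we need 13x ≡ 4 − 27 ≡ 44 (mod 67). Using 13⁻¹ = 31: x ≡ 31·44 = 1364 = 20·67 + 24, so x = 24.
Check: σ(24) = 13·24 + 27 = 339 = 5·67 + 4 ≡ 4 (mod 67).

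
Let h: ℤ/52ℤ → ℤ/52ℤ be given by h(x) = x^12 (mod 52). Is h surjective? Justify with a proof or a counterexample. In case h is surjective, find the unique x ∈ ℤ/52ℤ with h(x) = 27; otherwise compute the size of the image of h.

4

h(1) = 1^12 = 1.
h(3): Repeated squaring mod 52: 3^1 ≡ 3, 3^2 ≡ 3² = 9, 3^4 ≡ 9² = 81 ≡ 29, 3^8 ≡ 29² = 841 ≡ 9. Since 12 = 8 + 4, 3^12 ≡ 9·29: 9·29 = 261 ≡ 1. So 3^12 ≡ 1 (mod 52).
So h(1) = h(3) = 1 while 1 ≠ 3, hence h is not injective.
A non-injective map from the 52-element set ℤ/52ℤ to itself takes at most 51 distinct values, so it cannot be surjective. Therefore h is not surjective.
Since h is not surjective, we determine |image(h)|. Computing x^12 mod 52 for each x (by repeated squaring, reducing mod 52 at every step), the values h(0), h(1), …, h(51) are: 0, 1, 40, 1, 40, 1, 40, 1, 40, 1, 40, 1, 40, 13, 40, 1, 40, 1, 40, 1, 40, 1, 40, 1, 40, 1, 0, 1, 40, 1, 40, 1, 40, 1, 40, 1, 40, 1, 40, 13, 40, 1, 40, 1, 40, 1, 40, 1, 40, 1, 40, 1.
The distinct values are {0, 1, 13, 40}; there are 4 of them.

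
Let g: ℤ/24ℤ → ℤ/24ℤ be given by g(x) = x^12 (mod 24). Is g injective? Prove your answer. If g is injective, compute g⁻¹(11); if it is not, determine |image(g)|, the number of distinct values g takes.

g(2): Repeated squaring mod 24: 2^1 ≡ 2, 2^2 ≡ 2² = 4, 2^4 ≡ 4² = 16, 2^8 ≡ 16² = 256 ≡ 16. Since 12 = 8 + 4, 2^12 ≡ 16·16: 16·16 = 256 ≡ 16. So 2^12 ≡ 16 (mod 24).
g(4): Repeated squaring mod 24: 4^1 ≡ 4, 4^2 ≡ 4² = 16, 4^4 ≡ 16² = 256 ≡ 16, 4^8 ≡ 16² = 256 ≡ 16. Since 12 = 8 + 4, 4^12 ≡ 16·16: 16·16 = 256 ≡ 16. So 4^12 ≡ 16 (mod 24).
So g(2) = g(4) = 16 while 2 ≠ 4, so g is not injective.
Since g is not injective, we determine |image(g)|. Computing x^12 mod 24 for each x (by repeated squaring, reducing mod 24 at every step), the values g(0), g(1), …, g(23) are: 0, 1, 16, 9, 16, 1, 0, 1, 16, 9, 16, 1, 0, 1, 16, 9, 16, 1, 0, 1, 16, 9, 16, 1.
The distinct values are {0, 1, 9, 16}; there are 4 of them.

4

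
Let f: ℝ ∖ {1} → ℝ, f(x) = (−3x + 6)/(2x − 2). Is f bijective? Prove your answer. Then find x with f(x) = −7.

If f(x) = −3/2, cross-multiplying gives 2(−3x + 6) = −3(2x − 2), which simplifies to 12 = 6 — false.  So −3/2 has no preimage and f is not surjective.
So f is not bijective.
Solving f(x) = −7: cross-multiplying gives −3x + 6 = −7(2x − 2), which rearranges to 11x = 8, so x = 8/11.

8/11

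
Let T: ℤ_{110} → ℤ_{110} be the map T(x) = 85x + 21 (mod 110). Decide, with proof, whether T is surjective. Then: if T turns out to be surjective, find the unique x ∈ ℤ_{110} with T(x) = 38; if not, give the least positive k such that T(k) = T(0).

22

Since gcd(85, 110) = 5, we have 85x ≡ 0 (mod 5) for all x, so T(x) ≡ 1 (mod 5).
But 0 ≢ 1 (mod 5), so 0 ∈ ℤ_{110} has no preimage. Thus T is not surjective.
Since T is not surjective, we find the least positive k with T(k) = T(0): this means 85k ≡ 0 (mod 110), i.e. 110 ∣ 85k. Since gcd(85, 110) = 5, dividing through by 5 this holds exactly when 22 ∣ 17k, and as gcd(17, 22) = 1, exactly when 22 ∣ k.
The smallest positive such k is 22.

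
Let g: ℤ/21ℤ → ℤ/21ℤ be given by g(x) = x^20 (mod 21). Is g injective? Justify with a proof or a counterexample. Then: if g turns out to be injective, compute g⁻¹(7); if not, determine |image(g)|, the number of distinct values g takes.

8

g(2): Repeated squaring mod 21: 2^1 ≡ 2, 2^2 ≡ 2² = 4, 2^4 ≡ 4² = 16, 2^8 ≡ 16² = 256 ≡ 4, 2^16 ≡ 4² = 16. Since 20 = 16 + 4, 2^20 ≡ 16·16: 16·16 = 256 ≡ 4. So 2^20 ≡ 4 (mod 21).
g(5): Repeated squaring mod 21: 5^1 ≡ 5, 5^2 ≡ 5² = 25 ≡ 4, 5^4 ≡ 4² = 16, 5^8 ≡ 16² = 256 ≡ 4, 5^16 ≡ 4² = 16. Since 20 = 16 + 4, 5^20 ≡ 16·16: 16·16 = 256 ≡ 4. So 5^20 ≡ 4 (mod 21).
So g(2) = g(5) = 4 while 2 ≠ 5, so g is not injective.
Since g is not injective, we determine |image(g)|. Computing x^20 mod 21 for each x (by repeated squaring, reducing mod 21 at every step), the values g(0), g(1), …, g(20) are: 0, 1, 4, 9, 16, 4, 15, 7, 1, 18, 16, 16, 18, 1, 7, 15, 4, 16, 9, 4, 1.
The distinct values are {0, 1, 4, 7, 9, 15, 16, 18}; there are 8 of them.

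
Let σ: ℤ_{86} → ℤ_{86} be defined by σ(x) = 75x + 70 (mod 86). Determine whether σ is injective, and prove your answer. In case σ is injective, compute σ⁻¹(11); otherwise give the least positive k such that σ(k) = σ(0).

21

If σ(a) = σ(b), then 75a ≡ 75b (mod 86). Because gcd(75, 86) = 1, we may cancel 75 to get a ≡ b (mod 86).
So σ is injective.
We now compute 75⁻¹ mod 86 explicitly. Euclid's algorithm: 86 = 1·75 + 11, 75 = 6·11 + 9, 11 = 1·9 + 2, 9 = 4·2 + 1; back-substituting gives 1 = 39·75 − 34·86, so 75⁻¹ ≡ 39 (mod 86).
Since σ is injective, we compute σ⁻¹(11): solve 75x + 70 ≡ 11 (mod 86), i.e. 75x ≡ 27 (mod 86).
Multiplying by 75⁻¹ = 39 gives x ≡ 39·27 = 1053 = 12·86 + 21 ≡ 21 (mod 86).
Check: σ(21) = 75·21 + 70 = 1645 = 19·86 + 11 ≡ 11 (mod 86).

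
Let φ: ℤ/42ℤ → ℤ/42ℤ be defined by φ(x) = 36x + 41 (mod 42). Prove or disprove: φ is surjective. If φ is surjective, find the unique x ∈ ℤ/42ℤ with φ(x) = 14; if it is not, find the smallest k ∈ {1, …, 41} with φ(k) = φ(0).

7

Since gcd(36, 42) = 6, we have 36x ≡ 0 (mod 6) for all x, so φ(x) ≡ 5 (mod 6).
But 0 ≢ 5 (mod 6), so 0 ∈ ℤ/42ℤ has no preimage. So φ is not surjective.
Since φ is not surjective, we find the least positive k with φ(k) = φ(0): this means 36k ≡ 0 (mod 42), i.e. 42 ∣ 36k. Since gcd(36, 42) = 6, dividing through by 6 this holds exactly when 7 ∣ 6k, and as gcd(6, 7) = 1, exactly when 7 ∣ k.
The smallest positive such k is 7.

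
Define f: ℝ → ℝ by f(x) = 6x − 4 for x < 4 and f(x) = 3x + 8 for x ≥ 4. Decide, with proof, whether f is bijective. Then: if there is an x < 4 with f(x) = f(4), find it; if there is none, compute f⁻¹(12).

8/3

Both pieces are strictly increasing (slopes 6 and 3), so each is injective on its own interval.
The left piece maps (−∞, 4) onto (−∞, 20); the right piece maps [4, ∞) onto [20, ∞).
Since 20 = 20, the images partition ℝ: f is injective and surjective, hence bijective.
Because the two images are disjoint, no x < 4 has f(x) = f(4), so we compute f⁻¹(12): 12 lies in (−∞, 20), so solve 6x − 4 = 12: x = (12 + 4)/6 = 8/3.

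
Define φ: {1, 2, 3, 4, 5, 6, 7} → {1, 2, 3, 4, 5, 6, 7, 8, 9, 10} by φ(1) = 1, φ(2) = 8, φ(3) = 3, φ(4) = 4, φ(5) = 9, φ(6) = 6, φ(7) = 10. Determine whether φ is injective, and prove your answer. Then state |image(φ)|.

The values φ(1), …, φ(7) are 1, 8, 3, 4, 9, 6, 10 — all distinct.
So φ(a) = φ(b) only when a = b, and φ is injective.
The image of φ is {1, 3, 4, 6, 8, 9, 10}, which has 7 elements.

7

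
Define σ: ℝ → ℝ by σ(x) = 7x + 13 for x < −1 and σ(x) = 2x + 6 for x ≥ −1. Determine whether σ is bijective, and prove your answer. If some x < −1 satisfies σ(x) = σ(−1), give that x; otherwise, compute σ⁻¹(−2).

-9/7

Both pieces are strictly increasing (slopes 7 and 2), so each is injective on its own interval.
The left piece maps (−∞, −1) onto (−∞, 6); the right piece maps [−1, ∞) onto [4, ∞).
These images overlap. In particular σ(−1) = 4 (right piece), and solving 7x + 13 = 4 on the left piece gives x = −9/7 < −1.
So σ(−9/7) = σ(−1) with −9/7 ≠ −1, and σ is not injective, hence not bijective. This x = −9/7 is the requested value below −1.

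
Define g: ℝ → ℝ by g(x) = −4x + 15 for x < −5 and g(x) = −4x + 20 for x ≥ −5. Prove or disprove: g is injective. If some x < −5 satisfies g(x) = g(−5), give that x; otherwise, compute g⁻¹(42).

-25/4

Both pieces are strictly decreasing (slopes −4 and −4), so each is injective on its own interval.
The left piece maps (−∞, −5) onto (35, ∞); the right piece maps [−5, ∞) onto (−∞, 40].
These images overlap. In particular g(−5) = 40 (right piece), and solving −4x + 15 = 40 on the left piece gives x = −25/4 < −5.
So g(−25/4) = g(−5) with −25/4 ≠ −5, and g is not injective. This x = −25/4 is the requested value below −5.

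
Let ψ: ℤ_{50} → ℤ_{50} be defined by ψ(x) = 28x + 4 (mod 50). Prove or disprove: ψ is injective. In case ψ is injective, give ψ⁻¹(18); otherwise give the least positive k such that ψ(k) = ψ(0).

25

We have gcd(28, 50) = 2 > 1. Taking u = 0 and v = 25: ψ(0) = 4 and ψ(25) = 28·25 + 4 = 704 ≡ 4 (mod 50).
So ψ(0) = ψ(25) while 0 ≠ 25, thus ψ is not injective.
Since ψ is not injective, we find the least positive k with ψ(k) = ψ(0): this means 28k ≡ 0 (mod 50), i.e. 50 ∣ 28k. Since gcd(28, 50) = 2, dividing through by 2 this holds exactly when 25 ∣ 14k, and as gcd(14, 25) = 1, exactly when 25 ∣ k.
The smallest positive such k is 25.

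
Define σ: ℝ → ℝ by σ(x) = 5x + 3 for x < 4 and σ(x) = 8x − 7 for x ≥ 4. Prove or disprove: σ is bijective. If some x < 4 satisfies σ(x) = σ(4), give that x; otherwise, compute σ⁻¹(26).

33/8

Both pieces are strictly increasing (slopes 5 and 8), so each is injective on its own interval.
The left piece maps (−∞, 4) onto (−∞, 23); the right piece maps [4, ∞) onto [25, ∞).
The images leave a gap (23 has no preimage), so σ is not surjective, hence not bijective.
Because the two images are disjoint, no x < 4 has σ(x) = σ(4), so we compute σ⁻¹(26): 26 lies in [25, ∞), so solve 8x − 7 = 26: x = (26 + 7)/8 = 33/8.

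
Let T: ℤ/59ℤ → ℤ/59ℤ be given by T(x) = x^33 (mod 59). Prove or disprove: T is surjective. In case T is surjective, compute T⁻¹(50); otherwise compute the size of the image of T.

Since 59 is prime, the nonzero elements of ℤ/59ℤ form a cyclic group of order 58.
As gcd(33, 58) = 1, raising to the 33rd power is a bijection on this group: if a^33 ≡ b^33 then (ab^{−1})^33 = 1, and the only element of order dividing gcd(33, 58) = 1 is 1, so a = b.
With T(0) = 0 this makes T injective on all of ℤ/59ℤ, hence bijective (finite equal-size domain and codomain). In particular T is surjective.
Since T is surjective, we find the preimage of 50. The inverse of x ↦ x^33 on (ℤ/59ℤ)^× is x ↦ x^51, because 33·51 = 1683 = 29·58 + 1 ≡ 1 (mod 58) and x^{58} = 1 for x ≠ 0 (Fermat). So T⁻¹(50) = 50^51 mod 59.
Repeated squaring mod 59: 50^1 ≡ 50, 50^2 ≡ 50² = 2500 ≡ 22, 50^4 ≡ 22² = 484 ≡ 12, 50^8 ≡ 12² = 144 ≡ 26, 50^16 ≡ 26² = 676 ≡ 27, 50^32 ≡ 27² = 729 ≡ 21. Since 51 = 32 + 16 + 2 + 1, 50^51 ≡ 21·27·22·50: 21·27 = 567 ≡ 36, then 36·22 = 792 ≡ 25, then 25·50 = 1250 ≡ 11. So 50^51 ≡ 11 (mod 59).
Hence T⁻¹(50) = 11.

11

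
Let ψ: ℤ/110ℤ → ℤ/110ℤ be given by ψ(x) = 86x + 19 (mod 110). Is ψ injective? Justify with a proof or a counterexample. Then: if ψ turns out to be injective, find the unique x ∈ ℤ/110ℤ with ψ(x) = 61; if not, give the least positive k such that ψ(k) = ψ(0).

55

We have gcd(86, 110) = 2 > 1. Taking a = 0 and b = 55: ψ(0) = 19 and ψ(55) = 86·55 + 19 = 4749 ≡ 19 (mod 110).
So ψ(0) = ψ(55) while 0 ≠ 55, thus ψ is not injective.
Since ψ is not injective, we find the least positive k with ψ(k) = ψ(0): this means 86k ≡ 0 (mod 110), i.e. 110 ∣ 86k. Since gcd(86, 110) = 2, dividing through by 2 this holds exactly when 55 ∣ 43k, and as gcd(43, 55) = 1, exactly when 55 ∣ k.
The smallest positive such k is 55.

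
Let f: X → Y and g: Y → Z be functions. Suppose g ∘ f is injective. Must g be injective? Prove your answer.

No. Take X = {1, 2}, Y = {1, 2, 3, 4}, Z = {1, 2, 3, 4}, f(a) = a for each a ∈ X, and g(b) = 3 if b ∈ {3, 4} else g(b) = b.
Then g ∘ f = f is injective (X ⊂ Y and f is the inclusion), but g(3) = g(4) = 3 with 3 ≠ 4, so g is not injective.

not injective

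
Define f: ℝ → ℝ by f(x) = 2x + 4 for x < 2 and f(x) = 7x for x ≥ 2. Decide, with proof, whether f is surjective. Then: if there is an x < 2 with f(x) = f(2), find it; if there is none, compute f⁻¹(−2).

-3

Both pieces are strictly increasing (slopes 2 and 7), so each is injective on its own interval.
The left piece maps (−∞, 2) onto (−∞, 8); the right piece maps [2, ∞) onto [14, ∞).
The union (−∞, 8) ∪ [14, ∞) omits the interval between 8 and 14; in particular 8 has no preimage. So f is not surjective.
Because the two images are disjoint, no x < 2 has f(x) = f(2), so we compute f⁻¹(−2): −2 lies in (−∞, 8), so solve 2x + 4 = −2: x = (−2 − 4)/2 = −3.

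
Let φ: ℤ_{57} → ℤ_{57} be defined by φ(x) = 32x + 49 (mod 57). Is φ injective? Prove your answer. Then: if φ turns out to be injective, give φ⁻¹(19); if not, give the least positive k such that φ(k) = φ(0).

24

If φ(u) = φ(v), then 32u ≡ 32v (mod 57). Because gcd(32, 57) = 1, we may cancel 32 to get u ≡ v (mod 57).
Hence φ is injective.
We now compute 32⁻¹ mod 57 explicitly. Euclid's algorithm: 57 = 1·32 + 25, 32 = 1·25 + 7, 25 = 3·7 + 4, 7 = 1·4 + 3, 4 = 1·3 + 1; back-substituting gives 1 = 41·32 − 23·57, so 32⁻¹ ≡ 41 (mod 57).
Since φ is injective, we find φ⁻¹(19): we need 32x ≡ 19 − 49 ≡ 27 (mod 57). Using 32⁻¹ = 41: x ≡ 41·27 = 1107 = 19·57 + 24, so x = 24.
Check: φ(24) = 32·24 + 49 = 817 = 14·57 + 19 ≡ 19 (mod 57).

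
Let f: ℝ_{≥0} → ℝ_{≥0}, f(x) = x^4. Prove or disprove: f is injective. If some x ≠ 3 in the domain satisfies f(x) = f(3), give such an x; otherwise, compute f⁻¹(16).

2

On ℝ_{≥0}, x ↦ x^4 is strictly increasing, so f(a) = f(b) forces a = b. Thus f is injective.
Since x ↦ x^4 is strictly increasing on ℝ_{≥0}, it is injective there, so no x ≠ 3 in the domain has f(x) = f(3). We therefore compute f⁻¹(16) = 16^{1/4} = 2 (indeed 2^4 = 16).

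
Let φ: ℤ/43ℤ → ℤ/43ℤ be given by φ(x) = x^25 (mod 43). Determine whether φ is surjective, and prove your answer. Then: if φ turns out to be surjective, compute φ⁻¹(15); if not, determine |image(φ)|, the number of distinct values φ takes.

17

Since 43 is prime, the nonzero elements of ℤ/43ℤ form a cyclic group of order 42.
As gcd(25, 42) = 1, raising to the 25th power is a bijection on this group: if a^25 ≡ b^25 then (ab^{−1})^25 = 1, and the only element of order dividing gcd(25, 42) = 1 is 1, so a = b.
With φ(0) = 0 this makes φ injective on all of ℤ/43ℤ, hence bijective (finite equal-size domain and codomain). In particular φ is surjective.
Since φ is surjective, we find the preimage of 15. The inverse of x ↦ x^25 on (ℤ/43ℤ)^× is x ↦ x^37, because 25·37 = 925 = 22·42 + 1 ≡ 1 (mod 42) and x^{42} = 1 for x ≠ 0 (Fermat). So φ⁻¹(15) = 15^37 mod 43.
Repeated squaring mod 43: 15^1 ≡ 15, 15^2 ≡ 15² = 225 ≡ 10, 15^4 ≡ 10² = 100 ≡ 14, 15^8 ≡ 14² = 196 ≡ 24, 15^16 ≡ 24² = 576 ≡ 17, 15^32 ≡ 17² = 289 ≡ 31. Since 37 = 32 + 4 + 1, 15^37 ≡ 31·14·15: 31·14 = 434 ≡ 4, then 4·15 = 60 ≡ 17. So 15^37 ≡ 17 (mod 43).
Hence φ⁻¹(15) = 17.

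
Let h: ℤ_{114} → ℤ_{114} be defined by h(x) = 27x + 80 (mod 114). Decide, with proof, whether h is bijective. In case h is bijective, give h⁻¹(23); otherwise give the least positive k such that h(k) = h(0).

38

Recall that h is injective when h(a) = h(b) forces a = b.
We have gcd(27, 114) = 3 > 1. Taking a = 0 and b = 38: h(0) = 80 and h(38) = 27·38 + 80 = 1106 ≡ 80 (mod 114).
So h(0) = h(38) while 0 ≠ 38, thus h is not injective, hence not bijective.
Since h is not bijective, we find the least positive k with h(k) = h(0): this means 27k ≡ 0 (mod 114), i.e. 114 ∣ 27k. Since gcd(27, 114) = 3, dividing through by 3 this holds exactly when 38 ∣ 9k, and as gcd(9, 38) = 1, exactly when 38 ∣ k.
The smallest positive such k is 38.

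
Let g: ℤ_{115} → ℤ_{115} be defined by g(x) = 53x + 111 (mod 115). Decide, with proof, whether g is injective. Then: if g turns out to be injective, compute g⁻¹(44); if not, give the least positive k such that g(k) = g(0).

66

Recall that g is injective when g(x_1) = g(x_2) forces x_1 = x_2.
Suppose g(x_1) = g(x_2) in ℤ_{115}. Then 53x_1 + 111 ≡ 53x_2 + 111 (mod 115), so 53(x_1 − x_2) ≡ 0 (mod 115).
Since gcd(53, 115) = 1, 53 is invertible modulo 115, thus x_1 − x_2 ≡ 0 (mod 115), i.e. x_1 = x_2.
Thus g is injective.
We now compute 53⁻¹ mod 115 explicitly. Euclid's algorithm: 115 = 2·53 + 9, 53 = 5·9 + 8, 9 = 1·8 + 1; back-substituting gives 1 = 102·53 − 47·115, so 53⁻¹ ≡ 102 (mod 115).
Since g is injective, we find g⁻¹(44): we need 53x ≡ 44 − 111 ≡ 48 (mod 115). Using 53⁻¹ = 102: x ≡ 102·48 = 4896 = 42·115 + 66, so x = 66.
Check: g(66) = 53·66 + 111 = 3609 = 31·115 + 44 ≡ 44 (mod 115).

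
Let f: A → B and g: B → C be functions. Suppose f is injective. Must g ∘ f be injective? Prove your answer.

not injective

No. Take A = B = C = {0, 1, 2}, f = identity (injective), and g(x) = 0 for every x.
Then (g ∘ f)(0) = 0 = (g ∘ f)(2) with 0 ≠ 2, so g ∘ f is not injective.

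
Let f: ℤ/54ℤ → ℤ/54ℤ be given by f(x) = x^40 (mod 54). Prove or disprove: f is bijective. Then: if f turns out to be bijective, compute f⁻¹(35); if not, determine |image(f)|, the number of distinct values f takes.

20

f(0) = 0^40 = 0.
f(6): Repeated squaring mod 54: 6^1 ≡ 6, 6^2 ≡ 6² = 36, 6^4 ≡ 36² = 1296 ≡ 0, 6^8 ≡ 0² = 0, 6^16 ≡ 0² = 0, 6^32 ≡ 0² = 0. Since 40 = 32 + 8, 6^40 ≡ 0·0: 0·0 = 0. So 6^40 ≡ 0 (mod 54).
So f(0) = f(6) = 0 while 0 ≠ 6, so f is not injective, hence not bijective.
Since f is not bijective, we determine |image(f)|. Computing x^40 mod 54 for each x (by repeated squaring, reducing mod 54 at every step), the values f(0), f(1), …, f(53) are: 0, 1, 16, 27, 40, 31, 0, 25, 46, 27, 10, 7, 0, 49, 22, 27, 34, 37, 0, 19, 52, 27, 4, 13, 0, 43, 28, 27, 28, 43, 0, 13, 4, 27, 52, 19, 0, 37, 34, 27, 22, 49, 0, 7, 10, 27, 46, 25, 0, 31, 40, 27, 16, 1.
The distinct values are {0, 1, 4, 7, 10, 13, 16, 19, 22, 25, 27, 28, 31, 34, 37, 40, 43, 46, 49, 52}; there are 20 of them.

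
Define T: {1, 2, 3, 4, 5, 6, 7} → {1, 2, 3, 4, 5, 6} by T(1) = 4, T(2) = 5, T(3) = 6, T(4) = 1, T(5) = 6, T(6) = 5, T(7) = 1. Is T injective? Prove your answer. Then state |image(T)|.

T(3) = 6 = T(5) with 3 ≠ 5, so T is not injective.
The image of T is {1, 4, 5, 6}, which has 4 elements.

4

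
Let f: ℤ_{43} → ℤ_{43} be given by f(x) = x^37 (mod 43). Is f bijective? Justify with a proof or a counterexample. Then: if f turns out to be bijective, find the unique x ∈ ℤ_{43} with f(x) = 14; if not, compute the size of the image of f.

Since 43 is prime, the nonzero elements of ℤ_{43} form a cyclic group of order 42.
As gcd(37, 42) = 1, raising to the 37th power is a bijection on this group: if x_1^37 ≡ x_2^37 then (x_1x_2^{−1})^37 = 1, and the only element of order dividing gcd(37, 42) = 1 is 1, so x_1 = x_2.
With f(0) = 0 this makes f injective on all of ℤ_{43}, hence bijective (finite equal-size domain and codomain). In particular f is bijective.
Since f is bijective, we find the preimage of 14. The inverse of x ↦ x^37 on (ℤ_{43})^× is x ↦ x^25, because 37·25 = 925 = 22·42 + 1 ≡ 1 (mod 42) and x^{42} = 1 for x ≠ 0 (Fermat). So f⁻¹(14) = 14^25 mod 43.
Repeated squaring mod 43: 14^1 ≡ 14, 14^2 ≡ 14² = 196 ≡ 24, 14^4 ≡ 24² = 576 ≡ 17, 14^8 ≡ 17² = 289 ≡ 31, 14^16 ≡ 31² = 961 ≡ 15. Since 25 = 16 + 8 + 1, 14^25 ≡ 15·31·14: 15·31 = 465 ≡ 35, then 35·14 = 490 ≡ 17. So 14^25 ≡ 17 (mod 43).
Hence f⁻¹(14) = 17.

17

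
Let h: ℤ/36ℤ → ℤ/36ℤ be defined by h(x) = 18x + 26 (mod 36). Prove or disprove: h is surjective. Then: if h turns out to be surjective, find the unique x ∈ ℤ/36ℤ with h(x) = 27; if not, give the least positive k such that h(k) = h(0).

2

Since gcd(18, 36) = 18, we have 18x ≡ 0 (mod 18) for all x, so h(x) ≡ 8 (mod 18).
But 0 ≢ 8 (mod 18), so 0 ∈ ℤ/36ℤ has no preimage. So h is not surjective.
Since h is not surjective, we find the least positive k with h(k) = h(0): this means 18k ≡ 0 (mod 36), i.e. 36 ∣ 18k. Since gcd(18, 36) = 18, dividing through by 18 this holds exactly when 2 ∣ k.
The smallest positive such k is 2.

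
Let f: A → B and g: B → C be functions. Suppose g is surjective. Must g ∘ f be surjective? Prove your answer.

No. Take A = {1}, B = C = {1, 2, 3, 4, 5}, f(1) = 1, and g = identity (surjective).
Then (g ∘ f)(1) = 1, and 5 ∈ C has no preimage under g ∘ f, so g ∘ f is not surjective.

not surjective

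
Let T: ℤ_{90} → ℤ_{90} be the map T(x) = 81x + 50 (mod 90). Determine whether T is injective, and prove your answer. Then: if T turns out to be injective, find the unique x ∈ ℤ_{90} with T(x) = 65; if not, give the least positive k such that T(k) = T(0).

We have gcd(81, 90) = 9 > 1. Taking u = 0 and v = 10: T(0) = 50 and T(10) = 81·10 + 50 = 860 ≡ 50 (mod 90).
So T(0) = T(10) while 0 ≠ 10, so T is not injective.
Since T is not injective, we find the least positive k with T(k) = T(0): this means 81k ≡ 0 (mod 90), i.e. 90 ∣ 81k. Since gcd(81, 90) = 9, dividing through by 9 this holds exactly when 10 ∣ 9k, and as gcd(9, 10) = 1, exactly when 10 ∣ k.
The smallest positive such k is 10.

10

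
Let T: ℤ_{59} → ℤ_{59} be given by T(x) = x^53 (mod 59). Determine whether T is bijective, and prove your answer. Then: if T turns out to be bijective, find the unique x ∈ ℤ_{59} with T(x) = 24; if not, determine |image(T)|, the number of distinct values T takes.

2

Since 59 is prime, the nonzero elements of ℤ_{59} form a cyclic group of order 58.
As gcd(53, 58) = 1, raising to the 53rd power is a bijection on this group: if a^53 ≡ b^53 then (ab^{−1})^53 = 1, and the only element of order dividing gcd(53, 58) = 1 is 1, so a = b.
With T(0) = 0 this makes T injective on all of ℤ_{59}, hence bijective (finite equal-size domain and codomain). In particular T is bijective.
Since T is bijective, we find the preimage of 24. The inverse of x ↦ x^53 on (ℤ_{59})^× is x ↦ x^23, because 53·23 = 1219 = 21·58 + 1 ≡ 1 (mod 58) and x^{58} = 1 for x ≠ 0 (Fermat). So T⁻¹(24) = 24^23 mod 59.
Repeated squaring mod 59: 24^1 ≡ 24, 24^2 ≡ 24² = 576 ≡ 45, 24^4 ≡ 45² = 2025 ≡ 19, 24^8 ≡ 19² = 361 ≡ 7, 24^16 ≡ 7² = 49. Since 23 = 16 + 4 + 2 + 1, 24^23 ≡ 49·19·45·24: 49·19 = 931 ≡ 46, then 46·45 = 2070 ≡ 5, then 5·24 = 120 ≡ 2. So 24^23 ≡ 2 (mod 59).
Hence T⁻¹(24) = 2.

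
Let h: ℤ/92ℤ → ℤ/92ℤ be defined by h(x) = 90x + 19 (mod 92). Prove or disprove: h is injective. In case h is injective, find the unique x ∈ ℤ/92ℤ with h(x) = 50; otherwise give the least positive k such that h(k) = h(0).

46

By definition, h is injective if h(u) = h(v) implies u = v.
We have gcd(90, 92) = 2 > 1. Taking u = 0 and v = 46: h(0) = 19 and h(46) = 90·46 + 19 = 4159 ≡ 19 (mod 92).
So h(0) = h(46) while 0 ≠ 46, therefore h is not injective.
Since h is not injective, we find the least positive k with h(k) = h(0): this means 90k ≡ 0 (mod 92), i.e. 92 ∣ 90k. Since gcd(90, 92) = 2, dividing through by 2 this holds exactly when 46 ∣ 45k, and as gcd(45, 46) = 1, exactly when 46 ∣ k.
The smallest positive such k is 46.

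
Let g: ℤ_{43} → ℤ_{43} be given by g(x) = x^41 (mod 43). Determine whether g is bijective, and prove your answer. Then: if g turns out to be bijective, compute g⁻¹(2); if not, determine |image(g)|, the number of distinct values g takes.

22

Since 43 is prime, the nonzero elements of ℤ_{43} form a cyclic group of order 42.
As gcd(41, 42) = 1, raising to the 41st power is a bijection on this group: if u^41 ≡ v^41 then (uv^{−1})^41 = 1, and the only element of order dividing gcd(41, 42) = 1 is 1, so u = v.
With g(0) = 0 this makes g injective on all of ℤ_{43}, hence bijective (finite equal-size domain and codomain). In particular g is bijective.
Since g is bijective, we find the preimage of 2. The inverse of x ↦ x^41 on (ℤ_{43})^× is x ↦ x^41, because 41·41 = 1681 = 40·42 + 1 ≡ 1 (mod 42) and x^{42} = 1 for x ≠ 0 (Fermat). So g⁻¹(2) = 2^41 mod 43.
Repeated squaring mod 43: 2^1 ≡ 2, 2^2 ≡ 2² = 4, 2^4 ≡ 4² = 16, 2^8 ≡ 16² = 256 ≡ 41, 2^16 ≡ 41² = 1681 ≡ 4, 2^32 ≡ 4² = 16. Since 41 = 32 + 8 + 1, 2^41 ≡ 16·41·2: 16·41 = 656 ≡ 11, then 11·2 = 22. So 2^41 ≡ 22 (mod 43).
Hence g⁻¹(2) = 22.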